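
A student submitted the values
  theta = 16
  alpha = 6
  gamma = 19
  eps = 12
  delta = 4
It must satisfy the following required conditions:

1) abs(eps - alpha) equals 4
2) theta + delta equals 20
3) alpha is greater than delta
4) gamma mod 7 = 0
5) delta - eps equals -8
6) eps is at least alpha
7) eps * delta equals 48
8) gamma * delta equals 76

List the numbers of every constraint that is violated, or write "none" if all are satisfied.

Violated: 1 and 4.

1) abs(12 - 6) = 6, not 4  ✘
2) theta + delta = 16 + 4 = 20  ✔
3) alpha = 6, delta = 4; 6 > 4  ✔
4) 19 mod 7 = 5, not 0  ✘
5) delta - eps = 4 - 12 = -8  ✔
6) eps = 12, alpha = 6; 12 ≥ 6  ✔
7) eps * delta = 12 * 4 = 48  ✔
8) gamma * delta = 19 * 4 = 76  ✔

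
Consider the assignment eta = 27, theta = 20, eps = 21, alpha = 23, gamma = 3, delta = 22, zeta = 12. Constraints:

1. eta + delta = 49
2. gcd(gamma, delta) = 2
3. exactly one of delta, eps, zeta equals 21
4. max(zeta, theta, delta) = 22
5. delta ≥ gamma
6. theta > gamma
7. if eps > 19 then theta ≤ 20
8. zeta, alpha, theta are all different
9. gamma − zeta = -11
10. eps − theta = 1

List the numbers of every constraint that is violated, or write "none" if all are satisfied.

1. eta + delta = 27 + 22 = 49 — holds.
2. gcd(3, 22) = 1, not 2 — fails.
3. delta=22, eps=21, zeta=12; 1 of them equals 21 — holds.
4. max(12, 20, 22) = 22 — holds.
5. delta = 22, gamma = 3; 22 ≥ 3 — holds.
6. theta = 20, gamma = 3; 20 > 3 — holds.
7. eps = 21 > 19, so we need theta ≤ 20; theta = 20 ≤ 20 — holds.
8. values 12, 23, 20 are pairwise distinct — holds.
9. gamma − zeta = 3 − 12 = -9, not -11 — fails.
10. eps − theta = 21 − 20 = 1 — holds.

Constraints 2 and 9 are violated.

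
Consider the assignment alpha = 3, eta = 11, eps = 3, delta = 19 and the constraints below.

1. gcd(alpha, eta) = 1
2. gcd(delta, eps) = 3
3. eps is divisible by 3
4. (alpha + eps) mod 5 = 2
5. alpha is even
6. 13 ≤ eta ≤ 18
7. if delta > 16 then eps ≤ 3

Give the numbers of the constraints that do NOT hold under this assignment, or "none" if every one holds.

Constraints 2, 4, 5, and 6 do not hold.

1. gcd(3, 11) = 1  ✔
2. gcd(19, 3) = 1, not 3  ✘
3. 3 / 3 = 1, so 3 divides 3  ✔
4. alpha + eps = 6; 6 mod 5 = 1, not 2  ✘
5. alpha = 3 is odd  ✘
6. eta = 11 is outside [13, 18]  ✘
7. delta = 19 > 16, so we need eps ≤ 3; eps = 3 ≤ 3  ✔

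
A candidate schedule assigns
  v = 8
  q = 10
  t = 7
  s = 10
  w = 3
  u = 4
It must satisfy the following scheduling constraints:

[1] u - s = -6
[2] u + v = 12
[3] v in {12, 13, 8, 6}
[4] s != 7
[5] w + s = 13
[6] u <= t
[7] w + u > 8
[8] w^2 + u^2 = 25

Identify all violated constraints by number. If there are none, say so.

[1] u - s = 4 - 10 = -6 — satisfied.
[2] u + v = 4 + 8 = 12 — satisfied.
[3] v = 8 is in {12, 13, 8, 6} — satisfied.
[4] s = 10, and 10 ≠ 7 — satisfied.
[5] w + s = 3 + 10 = 13 — satisfied.
[6] u = 4, t = 7; 4 ≤ 7 — satisfied.
[7] w + u = 3 + 4 = 7; 7 ≤ 8, bound 8 not met — violated.
[8] w^2 + u^2 = 3^2 + 4^2 = 9 + 16 = 25 — satisfied.

No — constraint 7 is not satisfied.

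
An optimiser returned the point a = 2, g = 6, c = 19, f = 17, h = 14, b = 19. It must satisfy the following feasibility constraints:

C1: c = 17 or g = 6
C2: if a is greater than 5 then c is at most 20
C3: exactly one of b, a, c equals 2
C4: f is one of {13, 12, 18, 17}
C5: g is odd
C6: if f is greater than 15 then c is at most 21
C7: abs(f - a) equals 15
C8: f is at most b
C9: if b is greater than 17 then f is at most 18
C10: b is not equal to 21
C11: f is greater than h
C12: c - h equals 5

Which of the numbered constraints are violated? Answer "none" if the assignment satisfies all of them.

C1: c = 19 ≠ 17, but g = 6 = 6 (second disjunct) — satisfied.
C2: a = 2, not > 5; antecedent false, conditional vacuously true — satisfied.
C3: b=19, a=2, c=19; 1 of them equals 2 — satisfied.
C4: f = 17 is in {13, 12, 18, 17} — satisfied.
C5: g = 6 is even — violated.
C6: f = 17 > 15, so we need c ≤ 21; c = 19 ≤ 21 — satisfied.
C7: abs(17 - 2) = 15 — satisfied.
C8: f = 17, b = 19; 17 ≤ 19 — satisfied.
C9: b = 19 > 17, so we need f ≤ 18; f = 17 ≤ 18 — satisfied.
C10: b = 19, and 19 ≠ 21 — satisfied.
C11: f = 17, h = 14; 17 > 14 — satisfied.
C12: c - h = 19 - 14 = 5 — satisfied.

Violated: 5.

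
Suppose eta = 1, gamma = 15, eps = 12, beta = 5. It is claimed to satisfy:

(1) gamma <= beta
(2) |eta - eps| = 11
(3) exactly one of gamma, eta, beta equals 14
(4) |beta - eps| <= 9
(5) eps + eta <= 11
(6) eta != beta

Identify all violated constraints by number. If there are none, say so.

(1) gamma = 15, beta = 5; 15 > 5 (want ≤) — violated.
(2) |1 - 12| = 11 — OK.
(3) gamma=15, eta=1, beta=5; 0 of them equal 14, not exactly one — violated.
(4) |5 - 12| = 7; 7 ≤ 9 — OK.
(5) eps + eta = 12 + 1 = 13; 13 > 11, bound 11 not met — violated.
(6) eta = 1, beta = 5; distinct — OK.

The assignment fails constraints 1, 3, 5.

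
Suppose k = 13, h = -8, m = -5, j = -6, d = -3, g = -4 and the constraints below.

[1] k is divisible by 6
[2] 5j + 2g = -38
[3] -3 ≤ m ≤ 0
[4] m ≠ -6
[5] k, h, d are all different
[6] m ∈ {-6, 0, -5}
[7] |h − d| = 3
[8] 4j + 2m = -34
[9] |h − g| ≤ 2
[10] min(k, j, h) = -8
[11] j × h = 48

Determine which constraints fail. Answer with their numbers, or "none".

[1] 13 = 6×2 + 1, so 6 does not divide 13 — fails.
[2] 5j + 2g = 5(-6) + 2(-4) = -38 — holds.
[3] m = -5 is outside [-3, 0] — fails.
[4] m = -5, and -5 ≠ -6 — holds.
[5] values 13, -8, -3 are pairwise distinct — holds.
[6] m = -5 is in {-6, 0, -5} — holds.
[7] |-8 − (-3)| = 5, not 3 — fails.
[8] 4j + 2m = 4(-6) + 2(-5) = -34 — holds.
[9] |-8 − (-4)| = 4; 4 > 2, exceeds bound 2 — fails.
[10] min(13, -6, -8) = -8 — holds.
[11] j × h = -6 × (-8) = 48 — holds.

Constraints 1, 3, 7, and 9 are violated.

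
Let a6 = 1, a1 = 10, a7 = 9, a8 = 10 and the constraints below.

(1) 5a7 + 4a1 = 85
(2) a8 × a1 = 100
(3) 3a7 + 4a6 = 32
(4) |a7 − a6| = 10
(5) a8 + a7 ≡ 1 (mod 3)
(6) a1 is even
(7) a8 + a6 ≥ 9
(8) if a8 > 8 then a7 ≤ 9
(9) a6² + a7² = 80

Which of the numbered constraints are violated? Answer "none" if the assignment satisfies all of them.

(1) 5a7 + 4a1 = 5(9) + 4(10) = 85 — holds.
(2) a8 × a1 = 10 × 10 = 100 — holds.
(3) 3a7 + 4a6 = 3(9) + 4(1) = 31, not 32 — fails.
(4) |9 − 1| = 8, not 10 — fails.
(5) a8 + a7 = 19; 19 mod 3 = 1 — holds.
(6) a1 = 10 is even — holds.
(7) a8 + a6 = 10 + 1 = 11; 11 ≥ 9 — holds.
(8) a8 = 10 > 8, so we need a7 ≤ 9; a7 = 9 ≤ 9 — holds.
(9) a6² + a7² = 1² + 9² = 1 + 81 = 82, not 80 — fails.

The assignment fails constraints 3, 4, 9.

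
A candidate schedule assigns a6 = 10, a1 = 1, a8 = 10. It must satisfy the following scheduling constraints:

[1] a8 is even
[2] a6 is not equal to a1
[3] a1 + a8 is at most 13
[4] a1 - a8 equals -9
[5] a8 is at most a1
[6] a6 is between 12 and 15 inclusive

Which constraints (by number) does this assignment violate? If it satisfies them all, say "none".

[1] a8 = 10 is even — satisfied.
[2] a6 = 10, a1 = 1; distinct — satisfied.
[3] a1 + a8 = 1 + 10 = 11; 11 ≤ 13 — satisfied.
[4] a1 - a8 = 1 - 10 = -9 — satisfied.
[5] a8 = 10, a1 = 1; 10 > 1 (want ≤) — violated.
[6] a6 = 10 is outside [12, 15] — violated.

Constraints 5 and 6 do not hold.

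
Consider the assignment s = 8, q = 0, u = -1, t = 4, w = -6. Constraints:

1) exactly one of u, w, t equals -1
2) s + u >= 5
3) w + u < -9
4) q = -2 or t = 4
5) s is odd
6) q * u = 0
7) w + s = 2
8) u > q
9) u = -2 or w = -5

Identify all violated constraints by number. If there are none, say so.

1) u=-1, w=-6, t=4; 1 of them equals -1 — holds.
2) s + u = 8 + (-1) = 7; 7 ≥ 5 — holds.
3) w + u = -6 + (-1) = -7; -7 ≥ -9, bound -9 not met — fails.
4) q = 0 ≠ -2, but t = 4 = 4 (second disjunct) — holds.
5) s = 8 is even — fails.
6) q * u = 0 * (-1) = 0 — holds.
7) w + s = -6 + 8 = 2 — holds.
8) u = -1, q = 0; -1 ≤ 0 (want >) — fails.
9) u = -1 ≠ -2 and w = -6 ≠ -5; both disjuncts false — fails.

No — constraints 3, 5, 8, and 9 are not satisfied.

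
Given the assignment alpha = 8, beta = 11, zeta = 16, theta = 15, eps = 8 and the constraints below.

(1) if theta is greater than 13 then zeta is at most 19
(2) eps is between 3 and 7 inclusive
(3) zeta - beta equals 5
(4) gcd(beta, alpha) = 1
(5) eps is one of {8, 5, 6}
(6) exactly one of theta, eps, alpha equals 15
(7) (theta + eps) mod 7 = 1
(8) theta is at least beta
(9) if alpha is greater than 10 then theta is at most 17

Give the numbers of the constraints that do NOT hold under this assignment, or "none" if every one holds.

Constraints 2 and 7 are violated.

(1) theta = 15 > 13, so we need zeta ≤ 19; zeta = 16 ≤ 19 — holds.
(2) eps = 8 is outside [3, 7] — does not hold.
(3) zeta - beta = 16 - 11 = 5 — holds.
(4) gcd(11, 8) = 1 — holds.
(5) eps = 8 is in {8, 5, 6} — holds.
(6) theta=15, eps=8, alpha=8; 1 of them equals 15 — holds.
(7) theta + eps = 23; 23 mod 7 = 2, not 1 — does not hold.
(8) theta = 15, beta = 11; 15 ≥ 11 — holds.
(9) alpha = 8, not > 10; antecedent false, conditional vacuously true — holds.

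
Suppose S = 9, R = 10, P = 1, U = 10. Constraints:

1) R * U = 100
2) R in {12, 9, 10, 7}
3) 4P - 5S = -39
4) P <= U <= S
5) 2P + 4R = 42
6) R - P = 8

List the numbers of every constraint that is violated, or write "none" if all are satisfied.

The assignment fails constraints 3, 4, and 6.

1) R * U = 10 * 10 = 100  holds
2) R = 10 is in {12, 9, 10, 7}  holds
3) 4P - 5S = 4(1) - 5(9) = -41, not -39  fails
4) values 1, 10, 9; U = 10 is not <= S = 9  fails
5) 2P + 4R = 2(1) + 4(10) = 42  holds
6) R - P = 10 - 1 = 9, not 8  fails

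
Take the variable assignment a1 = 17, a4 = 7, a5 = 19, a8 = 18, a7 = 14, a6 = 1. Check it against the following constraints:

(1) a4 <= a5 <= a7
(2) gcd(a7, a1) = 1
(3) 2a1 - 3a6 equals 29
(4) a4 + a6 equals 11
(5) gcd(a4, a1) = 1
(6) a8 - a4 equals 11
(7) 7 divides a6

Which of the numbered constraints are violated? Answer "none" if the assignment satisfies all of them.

The assignment fails constraints 1, 3, 4, and 7.

(1) values 7, 19, 14; a5 = 19 is not <= a7 = 14 — violated.
(2) gcd(14, 17) = 1 — OK.
(3) 2a1 - 3a6 = 2(17) - 3(1) = 31, not 29 — violated.
(4) a4 + a6 = 7 + 1 = 8, not 11 — violated.
(5) gcd(7, 17) = 1 — OK.
(6) a8 - a4 = 18 - 7 = 11 — OK.
(7) 1 = 7*0 + 1, so 7 does not divide 1 — violated.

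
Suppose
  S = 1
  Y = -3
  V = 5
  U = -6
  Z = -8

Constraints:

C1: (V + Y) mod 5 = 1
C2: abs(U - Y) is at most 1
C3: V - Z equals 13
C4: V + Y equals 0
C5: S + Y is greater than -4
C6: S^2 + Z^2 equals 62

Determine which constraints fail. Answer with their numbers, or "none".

No — constraints 1, 2, 4, and 6 are not satisfied.

C1: V + Y = 2; 2 mod 5 = 2, not 1  false
C2: abs(-6 - (-3)) = 3; 3 > 1, exceeds bound 1  false
C3: V - Z = 5 - (-8) = 13  true
C4: V + Y = 5 + (-3) = 2, not 0  false
C5: S + Y = 1 + (-3) = -2; -2 > -4  true
C6: S^2 + Z^2 = 1^2 + (-8)^2 = 1 + 64 = 65, not 62  false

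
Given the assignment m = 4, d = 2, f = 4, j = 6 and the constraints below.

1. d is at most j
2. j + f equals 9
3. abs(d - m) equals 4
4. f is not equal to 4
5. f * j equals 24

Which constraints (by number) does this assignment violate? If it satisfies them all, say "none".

Constraints 2, 3, 4 do not hold.

1. d = 2, j = 6; 2 ≤ 6 — satisfied.
2. j + f = 6 + 4 = 10, not 9 — violated.
3. abs(2 - 4) = 2, not 4 — violated.
4. f = 4, but 4 is required to differ — violated.
5. f * j = 4 * 6 = 24 — satisfied.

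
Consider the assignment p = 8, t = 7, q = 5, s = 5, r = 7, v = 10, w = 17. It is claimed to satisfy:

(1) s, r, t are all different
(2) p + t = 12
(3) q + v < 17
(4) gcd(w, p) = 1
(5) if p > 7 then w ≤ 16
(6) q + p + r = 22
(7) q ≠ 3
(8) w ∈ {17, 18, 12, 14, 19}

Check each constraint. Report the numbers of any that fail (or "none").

No — constraints 1, 2, 5, and 6 are not satisfied.

(1) r = t = 7, not all different  false
(2) p + t = 8 + 7 = 15, not 12  false
(3) q + v = 5 + 10 = 15; 15 < 17  true
(4) gcd(17, 8) = 1  true
(5) p = 8 > 7, so we need w ≤ 16; but w = 17 > 16  false
(6) q + p + r = 5 + 8 + 7 = 20, not 22  false
(7) q = 5, and 5 ≠ 3  true
(8) w = 17 is in {17, 18, 12, 14, 19}  true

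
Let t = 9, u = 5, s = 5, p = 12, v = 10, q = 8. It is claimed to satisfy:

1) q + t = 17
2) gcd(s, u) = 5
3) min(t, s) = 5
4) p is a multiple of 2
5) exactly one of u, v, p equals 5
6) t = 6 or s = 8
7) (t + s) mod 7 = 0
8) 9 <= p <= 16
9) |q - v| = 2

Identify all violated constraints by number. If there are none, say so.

1) q + t = 8 + 9 = 17  ✓
2) gcd(5, 5) = 5  ✓
3) min(9, 5) = 5  ✓
4) 12 / 2 = 6, so 2 divides 12  ✓
5) u=5, v=10, p=12; 1 of them equals 5  ✓
6) t = 9 ≠ 6 and s = 5 ≠ 8; both disjuncts false  ✗
7) t + s = 14; 14 mod 7 = 0  ✓
8) p = 12 lies in [9, 16]  ✓
9) |8 - 10| = 2  ✓

No — constraint 6 is not satisfied.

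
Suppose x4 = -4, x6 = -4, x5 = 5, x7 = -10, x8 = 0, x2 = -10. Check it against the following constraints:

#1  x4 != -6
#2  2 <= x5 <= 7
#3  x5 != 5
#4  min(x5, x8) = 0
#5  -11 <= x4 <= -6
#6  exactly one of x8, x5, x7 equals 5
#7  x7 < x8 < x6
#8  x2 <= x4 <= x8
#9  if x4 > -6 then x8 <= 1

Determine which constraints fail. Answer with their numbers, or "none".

Violated: 3, 5, and 7.

#1 x4 = -4, and -4 ≠ -6  ✓
#2 x5 = 5 lies in [2, 7]  ✓
#3 x5 = 5, but 5 is required to differ  ✗
#4 min(5, 0) = 0  ✓
#5 x4 = -4 is outside [-11, -6]  ✗
#6 x8=0, x5=5, x7=-10; 1 of them equals 5  ✓
#7 values -10, 0, -4; x8 = 0 is not < x6 = -4  ✗
#8 values -10 <= -4 <= 0  ✓
#9 x4 = -4 > -6, so we need x8 ≤ 1; x8 = 0 ≤ 1  ✓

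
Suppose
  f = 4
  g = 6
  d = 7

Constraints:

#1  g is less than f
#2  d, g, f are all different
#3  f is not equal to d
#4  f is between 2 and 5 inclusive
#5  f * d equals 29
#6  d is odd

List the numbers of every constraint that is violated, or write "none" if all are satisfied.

The assignment fails constraints 1, 5.

#1 g = 6, f = 4; 6 ≥ 4 (want <)  false
#2 values 7, 6, 4 are pairwise distinct  true
#3 f = 4, d = 7; distinct  true
#4 f = 4 lies in [2, 5]  true
#5 f * d = 4 * 7 = 28, not 29  false
#6 d = 7 is odd  true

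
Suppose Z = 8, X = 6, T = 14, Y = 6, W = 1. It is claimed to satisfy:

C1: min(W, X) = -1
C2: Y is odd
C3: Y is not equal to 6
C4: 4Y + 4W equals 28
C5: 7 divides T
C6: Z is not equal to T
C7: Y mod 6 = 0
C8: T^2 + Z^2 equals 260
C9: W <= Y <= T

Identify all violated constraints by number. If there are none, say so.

Constraints 1, 2, and 3 are violated.

C1: min(1, 6) = 1, not -1 — violated.
C2: Y = 6 is even — violated.
C3: Y = 6, but 6 is required to differ — violated.
C4: 4Y + 4W = 4(6) + 4(1) = 28 — satisfied.
C5: 14 / 7 = 2, so 7 divides 14 — satisfied.
C6: Z = 8, T = 14; distinct — satisfied.
C7: 6 mod 6 = 0 — satisfied.
C8: T^2 + Z^2 = 14^2 + 8^2 = 196 + 64 = 260 — satisfied.
C9: values 1 <= 6 <= 14 — satisfied.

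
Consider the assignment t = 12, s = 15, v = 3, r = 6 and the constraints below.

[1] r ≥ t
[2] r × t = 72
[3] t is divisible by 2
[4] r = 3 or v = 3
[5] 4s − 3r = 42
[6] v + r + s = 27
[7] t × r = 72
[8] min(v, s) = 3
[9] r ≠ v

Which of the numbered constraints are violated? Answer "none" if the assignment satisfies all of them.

No — constraints 1 and 6 are not satisfied.

[1] r = 6, t = 12; 6 < 12 (want ≥) — does not hold.
[2] r × t = 6 × 12 = 72 — holds.
[3] 12 / 2 = 6, so 2 divides 12 — holds.
[4] r = 6 ≠ 3, but v = 3 = 3 (second disjunct) — holds.
[5] 4s − 3r = 4(15) − 3(6) = 42 — holds.
[6] v + r + s = 3 + 6 + 15 = 24, not 27 — does not hold.
[7] t × r = 12 × 6 = 72 — holds.
[8] min(3, 15) = 3 — holds.
[9] r = 6, v = 3; distinct — holds.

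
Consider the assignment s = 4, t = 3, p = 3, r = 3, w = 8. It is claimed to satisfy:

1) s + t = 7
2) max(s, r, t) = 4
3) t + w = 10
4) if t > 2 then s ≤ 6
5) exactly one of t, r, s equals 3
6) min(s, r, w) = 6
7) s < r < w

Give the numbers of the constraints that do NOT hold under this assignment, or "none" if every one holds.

The assignment fails constraints 3, 5, 6, 7.

1) s + t = 4 + 3 = 7  ✔
2) max(4, 3, 3) = 4  ✔
3) t + w = 3 + 8 = 11, not 10  ✘
4) t = 3 > 2, so we need s ≤ 6; s = 4 ≤ 6  ✔
5) t=3, r=3, s=4; 2 of them equal 3, not exactly one  ✘
6) min(4, 3, 8) = 3, not 6  ✘
7) values 4, 3, 8; s = 4 is not < r = 3  ✘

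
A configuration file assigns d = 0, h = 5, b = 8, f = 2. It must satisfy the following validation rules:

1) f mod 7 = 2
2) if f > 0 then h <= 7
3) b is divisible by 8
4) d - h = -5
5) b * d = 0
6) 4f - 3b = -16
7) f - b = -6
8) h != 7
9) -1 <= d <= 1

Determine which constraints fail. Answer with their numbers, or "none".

1) 2 mod 7 = 2  yes
2) f = 2 > 0, so we need h ≤ 7; h = 5 ≤ 7  yes
3) 8 / 8 = 1, so 8 divides 8  yes
4) d - h = 0 - 5 = -5  yes
5) b * d = 8 * 0 = 0  yes
6) 4f - 3b = 4(2) - 3(8) = -16  yes
7) f - b = 2 - 8 = -6  yes
8) h = 5, and 5 ≠ 7  yes
9) d = 0 lies in [-1, 1]  yes

No violations.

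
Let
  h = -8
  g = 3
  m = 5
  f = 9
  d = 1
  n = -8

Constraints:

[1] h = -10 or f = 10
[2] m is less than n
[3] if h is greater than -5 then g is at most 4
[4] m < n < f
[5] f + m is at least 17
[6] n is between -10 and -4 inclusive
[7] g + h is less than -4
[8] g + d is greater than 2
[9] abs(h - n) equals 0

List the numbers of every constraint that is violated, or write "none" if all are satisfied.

[1] h = -8 ≠ -10 and f = 9 ≠ 10; both disjuncts false — violated.
[2] m = 5, n = -8; 5 ≥ -8 (want <) — violated.
[3] h = -8, not > -5; antecedent false, conditional vacuously true — satisfied.
[4] values 5, -8, 9; m = 5 is not < n = -8 — violated.
[5] f + m = 9 + 5 = 14; 14 < 17, bound 17 not met — violated.
[6] n = -8 lies in [-10, -4] — satisfied.
[7] g + h = 3 + (-8) = -5; -5 < -4 — satisfied.
[8] g + d = 3 + 1 = 4; 4 > 2 — satisfied.
[9] abs(-8 - (-8)) = 0 — satisfied.

No — constraints 1, 2, 4, and 5 are not satisfied.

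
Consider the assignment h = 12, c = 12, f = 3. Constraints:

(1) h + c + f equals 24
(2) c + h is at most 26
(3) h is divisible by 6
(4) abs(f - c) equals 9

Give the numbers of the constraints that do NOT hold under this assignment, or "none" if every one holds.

(1) h + c + f = 12 + 12 + 3 = 27, not 24 — does not hold.
(2) c + h = 12 + 12 = 24; 24 ≤ 26 — holds.
(3) 12 / 6 = 2, so 6 divides 12 — holds.
(4) abs(3 - 12) = 9 — holds.

No — constraint 1 is not satisfied.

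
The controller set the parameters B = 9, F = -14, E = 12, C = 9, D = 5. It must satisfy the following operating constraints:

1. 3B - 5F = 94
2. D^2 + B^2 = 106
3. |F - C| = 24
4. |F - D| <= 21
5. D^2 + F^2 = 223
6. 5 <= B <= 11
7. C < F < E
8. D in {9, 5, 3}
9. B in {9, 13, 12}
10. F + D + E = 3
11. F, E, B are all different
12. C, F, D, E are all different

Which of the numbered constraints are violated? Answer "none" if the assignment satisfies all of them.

The assignment fails constraints 1, 3, 5, 7.

1. 3B - 5F = 3(9) - 5(-14) = 97, not 94  no
2. D^2 + B^2 = 5^2 + 9^2 = 25 + 81 = 106  yes
3. |-14 - 9| = 23, not 24  no
4. |-14 - 5| = 19; 19 ≤ 21  yes
5. D^2 + F^2 = 5^2 + (-14)^2 = 25 + 196 = 221, not 223  no
6. B = 9 lies in [5, 11]  yes
7. values 9, -14, 12; C = 9 is not < F = -14  no
8. D = 5 is in {9, 5, 3}  yes
9. B = 9 is in {9, 13, 12}  yes
10. F + D + E = -14 + 5 + 12 = 3  yes
11. values -14, 12, 9 are pairwise distinct  yes
12. values 9, -14, 5, 12 are pairwise distinct  yes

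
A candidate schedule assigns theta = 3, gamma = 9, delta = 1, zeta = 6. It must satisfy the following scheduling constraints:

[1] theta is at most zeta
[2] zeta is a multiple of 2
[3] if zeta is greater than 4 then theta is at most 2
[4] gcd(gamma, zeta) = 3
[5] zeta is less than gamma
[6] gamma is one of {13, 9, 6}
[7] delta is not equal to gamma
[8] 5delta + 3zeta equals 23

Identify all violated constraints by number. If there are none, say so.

Constraint 3 does not hold.

[1] theta = 3, zeta = 6; 3 ≤ 6 — OK.
[2] 6 / 2 = 3, so 2 divides 6 — OK.
[3] zeta = 6 > 4, so we need theta ≤ 2; but theta = 3 > 2 — violated.
[4] gcd(9, 6) = 3 — OK.
[5] zeta = 6, gamma = 9; 6 < 9 — OK.
[6] gamma = 9 is in {13, 9, 6} — OK.
[7] delta = 1, gamma = 9; distinct — OK.
[8] 5delta + 3zeta = 5(1) + 3(6) = 23 — OK.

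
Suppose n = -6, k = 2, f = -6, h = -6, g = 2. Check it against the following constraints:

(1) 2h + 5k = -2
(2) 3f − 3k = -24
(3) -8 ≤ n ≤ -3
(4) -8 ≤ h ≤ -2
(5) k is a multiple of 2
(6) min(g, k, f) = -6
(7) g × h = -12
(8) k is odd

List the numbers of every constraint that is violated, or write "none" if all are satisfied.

(1) 2h + 5k = 2(-6) + 5(2) = -2  ✔
(2) 3f − 3k = 3(-6) − 3(2) = -24  ✔
(3) n = -6 lies in [-8, -3]  ✔
(4) h = -6 lies in [-8, -2]  ✔
(5) 2 / 2 = 1, so 2 divides 2  ✔
(6) min(2, 2, -6) = -6  ✔
(7) g × h = 2 × (-6) = -12  ✔
(8) k = 2 is even  ✘

Constraint 8 does not hold.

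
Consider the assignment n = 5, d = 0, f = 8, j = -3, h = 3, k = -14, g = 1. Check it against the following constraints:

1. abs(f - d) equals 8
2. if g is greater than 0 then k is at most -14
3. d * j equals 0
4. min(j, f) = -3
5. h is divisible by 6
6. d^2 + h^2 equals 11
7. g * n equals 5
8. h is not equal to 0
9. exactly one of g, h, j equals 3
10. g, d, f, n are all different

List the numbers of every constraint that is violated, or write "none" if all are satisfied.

The assignment fails constraints 5 and 6.

1. abs(8 - 0) = 8 — OK.
2. g = 1 > 0, so we need k ≤ -14; k = -14 ≤ -14 — OK.
3. d * j = 0 * (-3) = 0 — OK.
4. min(-3, 8) = -3 — OK.
5. 3 = 6*0 + 3, so 6 does not divide 3 — violated.
6. d^2 + h^2 = 0^2 + 3^2 = 0 + 9 = 9, not 11 — violated.
7. g * n = 1 * 5 = 5 — OK.
8. h = 3, and 3 ≠ 0 — OK.
9. g=1, h=3, j=-3; 1 of them equals 3 — OK.
10. values 1, 0, 8, 5 are pairwise distinct — OK.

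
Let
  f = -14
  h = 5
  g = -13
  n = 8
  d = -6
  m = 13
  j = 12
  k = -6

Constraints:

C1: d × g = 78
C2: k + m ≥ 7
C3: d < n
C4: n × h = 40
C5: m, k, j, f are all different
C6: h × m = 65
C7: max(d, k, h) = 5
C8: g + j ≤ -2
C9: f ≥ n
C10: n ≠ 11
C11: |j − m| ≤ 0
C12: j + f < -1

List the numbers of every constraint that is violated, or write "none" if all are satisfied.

The assignment fails constraints 8, 9, 11.

C1: d × g = -6 × (-13) = 78 — holds.
C2: k + m = -6 + 13 = 7; 7 ≥ 7 — holds.
C3: d = -6, n = 8; -6 < 8 — holds.
C4: n × h = 8 × 5 = 40 — holds.
C5: values 13, -6, 12, -14 are pairwise distinct — holds.
C6: h × m = 5 × 13 = 65 — holds.
C7: max(-6, -6, 5) = 5 — holds.
C8: g + j = -13 + 12 = -1; -1 > -2, bound -2 not met — does not hold.
C9: f = -14, n = 8; -14 < 8 (want ≥) — does not hold.
C10: n = 8, and 8 ≠ 11 — holds.
C11: |12 − 13| = 1; 1 > 0, exceeds bound 0 — does not hold.
C12: j + f = 12 + (-14) = -2; -2 < -1 — holds.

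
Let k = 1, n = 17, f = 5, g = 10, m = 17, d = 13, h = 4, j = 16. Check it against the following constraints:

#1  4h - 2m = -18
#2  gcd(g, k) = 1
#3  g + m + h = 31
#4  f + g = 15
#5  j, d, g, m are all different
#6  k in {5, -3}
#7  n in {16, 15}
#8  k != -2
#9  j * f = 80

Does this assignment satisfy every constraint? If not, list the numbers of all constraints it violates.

Constraints 6 and 7 are violated.

#1 4h - 2m = 4(4) - 2(17) = -18 — holds.
#2 gcd(10, 1) = 1 — holds.
#3 g + m + h = 10 + 17 + 4 = 31 — holds.
#4 f + g = 5 + 10 = 15 — holds.
#5 values 16, 13, 10, 17 are pairwise distinct — holds.
#6 k = 1 is not in {5, -3} — fails.
#7 n = 17 is not in {16, 15} — fails.
#8 k = 1, and 1 ≠ -2 — holds.
#9 j * f = 16 * 5 = 80 — holds.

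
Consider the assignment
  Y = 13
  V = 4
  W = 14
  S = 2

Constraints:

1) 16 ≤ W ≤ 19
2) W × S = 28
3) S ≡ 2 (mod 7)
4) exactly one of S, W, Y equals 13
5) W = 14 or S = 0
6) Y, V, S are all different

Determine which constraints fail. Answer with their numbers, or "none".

1) W = 14 is outside [16, 19]  ✘
2) W × S = 14 × 2 = 28  ✔
3) 2 mod 7 = 2  ✔
4) S=2, W=14, Y=13; 1 of them equals 13  ✔
5) W = 14 = 14 (first disjunct)  ✔
6) values 13, 4, 2 are pairwise distinct  ✔

Constraint 1 is violated.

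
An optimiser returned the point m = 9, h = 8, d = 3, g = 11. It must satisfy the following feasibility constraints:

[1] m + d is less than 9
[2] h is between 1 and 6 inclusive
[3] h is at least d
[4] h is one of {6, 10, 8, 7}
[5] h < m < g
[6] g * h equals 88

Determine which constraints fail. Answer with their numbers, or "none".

[1] m + d = 9 + 3 = 12; 12 ≥ 9, bound 9 not met — does not hold.
[2] h = 8 is outside [1, 6] — does not hold.
[3] h = 8, d = 3; 8 ≥ 3 — holds.
[4] h = 8 is in {6, 10, 8, 7} — holds.
[5] values 8 < 9 < 11 — holds.
[6] g * h = 11 * 8 = 88 — holds.

Constraints 1, 2 are violated.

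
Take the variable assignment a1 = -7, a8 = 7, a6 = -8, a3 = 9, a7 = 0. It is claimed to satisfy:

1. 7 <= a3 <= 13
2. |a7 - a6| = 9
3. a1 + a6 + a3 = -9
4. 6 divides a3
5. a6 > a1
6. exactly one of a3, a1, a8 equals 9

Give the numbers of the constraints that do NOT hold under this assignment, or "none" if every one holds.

Constraints 2, 3, 4, and 5 do not hold.

1. a3 = 9 lies in [7, 13]  ✓
2. |0 - (-8)| = 8, not 9  ✗
3. a1 + a6 + a3 = -7 + (-8) + 9 = -6, not -9  ✗
4. 9 = 6*1 + 3, so 6 does not divide 9  ✗
5. a6 = -8, a1 = -7; -8 ≤ -7 (want >)  ✗
6. a3=9, a1=-7, a8=7; 1 of them equals 9  ✓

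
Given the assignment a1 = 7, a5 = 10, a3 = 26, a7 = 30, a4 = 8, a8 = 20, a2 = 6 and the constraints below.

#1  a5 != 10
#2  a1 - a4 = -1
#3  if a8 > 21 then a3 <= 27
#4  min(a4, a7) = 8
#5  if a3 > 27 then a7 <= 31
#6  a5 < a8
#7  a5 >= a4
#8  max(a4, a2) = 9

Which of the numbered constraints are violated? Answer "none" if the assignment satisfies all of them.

#1 a5 = 10, but 10 is required to differ  ✗
#2 a1 - a4 = 7 - 8 = -1  ✓
#3 a8 = 20, not > 21; antecedent false, conditional vacuously true  ✓
#4 min(8, 30) = 8  ✓
#5 a3 = 26, not > 27; antecedent false, conditional vacuously true  ✓
#6 a5 = 10, a8 = 20; 10 < 20  ✓
#7 a5 = 10, a4 = 8; 10 ≥ 8  ✓
#8 max(8, 6) = 8, not 9  ✗

No — constraints 1, 8 are not satisfied.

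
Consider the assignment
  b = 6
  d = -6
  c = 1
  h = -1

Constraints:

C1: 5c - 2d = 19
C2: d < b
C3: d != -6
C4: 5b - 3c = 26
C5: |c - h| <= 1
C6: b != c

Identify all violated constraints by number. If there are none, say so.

C1: 5c - 2d = 5(1) - 2(-6) = 17, not 19 — fails.
C2: d = -6, b = 6; -6 < 6 — holds.
C3: d = -6, but -6 is required to differ — fails.
C4: 5b - 3c = 5(6) - 3(1) = 27, not 26 — fails.
C5: |1 - (-1)| = 2; 2 > 1, exceeds bound 1 — fails.
C6: b = 6, c = 1; distinct — holds.

No — constraints 1, 3, 4, and 5 are not satisfied.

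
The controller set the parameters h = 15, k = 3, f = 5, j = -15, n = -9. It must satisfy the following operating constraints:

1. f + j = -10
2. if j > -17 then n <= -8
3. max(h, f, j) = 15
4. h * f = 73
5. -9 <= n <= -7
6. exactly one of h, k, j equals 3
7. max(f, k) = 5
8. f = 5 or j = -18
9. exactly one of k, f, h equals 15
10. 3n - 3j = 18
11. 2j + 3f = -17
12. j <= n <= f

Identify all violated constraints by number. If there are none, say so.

1. f + j = 5 + (-15) = -10 — satisfied.
2. j = -15 > -17, so we need n ≤ -8; n = -9 ≤ -8 — satisfied.
3. max(15, 5, -15) = 15 — satisfied.
4. h * f = 15 * 5 = 75, not 73 — violated.
5. n = -9 lies in [-9, -7] — satisfied.
6. h=15, k=3, j=-15; 1 of them equals 3 — satisfied.
7. max(5, 3) = 5 — satisfied.
8. f = 5 = 5 (first disjunct) — satisfied.
9. k=3, f=5, h=15; 1 of them equals 15 — satisfied.
10. 3n - 3j = 3(-9) - 3(-15) = 18 — satisfied.
11. 2j + 3f = 2(-15) + 3(5) = -15, not -17 — violated.
12. values -15 <= -9 <= 5 — satisfied.

Violated: 4, 11.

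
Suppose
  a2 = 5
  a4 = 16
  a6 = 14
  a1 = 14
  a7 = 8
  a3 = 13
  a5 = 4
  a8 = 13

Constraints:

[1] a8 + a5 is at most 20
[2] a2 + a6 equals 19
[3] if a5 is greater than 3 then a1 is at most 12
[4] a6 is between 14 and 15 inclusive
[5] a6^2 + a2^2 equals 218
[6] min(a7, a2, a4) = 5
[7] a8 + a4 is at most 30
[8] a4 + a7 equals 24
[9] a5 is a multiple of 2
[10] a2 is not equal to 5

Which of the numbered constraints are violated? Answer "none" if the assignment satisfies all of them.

Constraints 3, 5, 10 are violated.

[1] a8 + a5 = 13 + 4 = 17; 17 ≤ 20 — satisfied.
[2] a2 + a6 = 5 + 14 = 19 — satisfied.
[3] a5 = 4 > 3, so we need a1 ≤ 12; but a1 = 14 > 12 — violated.
[4] a6 = 14 lies in [14, 15] — satisfied.
[5] a6^2 + a2^2 = 14^2 + 5^2 = 196 + 25 = 221, not 218 — violated.
[6] min(8, 5, 16) = 5 — satisfied.
[7] a8 + a4 = 13 + 16 = 29; 29 ≤ 30 — satisfied.
[8] a4 + a7 = 16 + 8 = 24 — satisfied.
[9] 4 / 2 = 2, so 2 divides 4 — satisfied.
[10] a2 = 5, but 5 is required to differ — violated.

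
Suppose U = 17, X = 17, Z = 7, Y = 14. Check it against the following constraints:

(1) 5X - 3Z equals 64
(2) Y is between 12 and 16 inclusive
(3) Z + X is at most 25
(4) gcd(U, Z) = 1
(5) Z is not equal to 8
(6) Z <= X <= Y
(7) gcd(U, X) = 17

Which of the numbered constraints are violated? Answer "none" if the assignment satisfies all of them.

Constraint 6 is violated.

(1) 5X - 3Z = 5(17) - 3(7) = 64 — holds.
(2) Y = 14 lies in [12, 16] — holds.
(3) Z + X = 7 + 17 = 24; 24 ≤ 25 — holds.
(4) gcd(17, 7) = 1 — holds.
(5) Z = 7, and 7 ≠ 8 — holds.
(6) values 7, 17, 14; X = 17 is not <= Y = 14 — fails.
(7) gcd(17, 17) = 17 — holds.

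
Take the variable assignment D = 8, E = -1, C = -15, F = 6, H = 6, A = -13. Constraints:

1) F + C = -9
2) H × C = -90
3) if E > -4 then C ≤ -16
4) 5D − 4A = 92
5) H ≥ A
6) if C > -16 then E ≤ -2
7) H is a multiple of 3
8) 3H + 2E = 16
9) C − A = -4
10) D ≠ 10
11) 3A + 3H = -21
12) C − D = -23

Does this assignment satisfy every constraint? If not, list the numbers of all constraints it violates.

Constraints 3, 6, 9 are violated.

1) F + C = 6 + (-15) = -9  OK
2) H × C = 6 × (-15) = -90  OK
3) E = -1 > -4, so we need C ≤ -16; but C = -15 > -16  FAIL
4) 5D − 4A = 5(8) − 4(-13) = 92  OK
5) H = 6, A = -13; 6 ≥ -13  OK
6) C = -15 > -16, so we need E ≤ -2; but E = -1 > -2  FAIL
7) 6 / 3 = 2, so 3 divides 6  OK
8) 3H + 2E = 3(6) + 2(-1) = 16  OK
9) C − A = -15 − (-13) = -2, not -4  FAIL
10) D = 8, and 8 ≠ 10  OK
11) 3A + 3H = 3(-13) + 3(6) = -21  OK
12) C − D = -15 − 8 = -23  OK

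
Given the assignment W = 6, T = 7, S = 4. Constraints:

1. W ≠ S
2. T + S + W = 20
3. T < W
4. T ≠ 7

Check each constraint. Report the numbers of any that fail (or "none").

1. W = 6, S = 4; distinct — holds.
2. T + S + W = 7 + 4 + 6 = 17, not 20 — does not hold.
3. T = 7, W = 6; 7 ≥ 6 (want <) — does not hold.
4. T = 7, but 7 is required to differ — does not hold.

The assignment fails constraints 2, 3, and 4.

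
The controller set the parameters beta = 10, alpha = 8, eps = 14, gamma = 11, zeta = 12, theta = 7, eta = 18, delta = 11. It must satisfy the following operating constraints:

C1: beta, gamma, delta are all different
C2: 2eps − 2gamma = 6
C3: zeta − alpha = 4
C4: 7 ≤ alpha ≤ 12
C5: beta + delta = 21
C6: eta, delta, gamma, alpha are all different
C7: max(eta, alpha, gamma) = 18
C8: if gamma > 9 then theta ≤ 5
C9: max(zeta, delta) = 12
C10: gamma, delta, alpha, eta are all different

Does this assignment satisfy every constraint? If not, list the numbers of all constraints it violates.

C1: gamma = delta = 11, not all different  no
C2: 2eps − 2gamma = 2(14) − 2(11) = 6  yes
C3: zeta − alpha = 12 − 8 = 4  yes
C4: alpha = 8 lies in [7, 12]  yes
C5: beta + delta = 10 + 11 = 21  yes
C6: delta = gamma = 11, not all different  no
C7: max(18, 8, 11) = 18  yes
C8: gamma = 11 > 9, so we need theta ≤ 5; but theta = 7 > 5  no
C9: max(12, 11) = 12  yes
C10: gamma = delta = 11, not all different  no

Constraints 1, 6, 8, and 10 do not hold.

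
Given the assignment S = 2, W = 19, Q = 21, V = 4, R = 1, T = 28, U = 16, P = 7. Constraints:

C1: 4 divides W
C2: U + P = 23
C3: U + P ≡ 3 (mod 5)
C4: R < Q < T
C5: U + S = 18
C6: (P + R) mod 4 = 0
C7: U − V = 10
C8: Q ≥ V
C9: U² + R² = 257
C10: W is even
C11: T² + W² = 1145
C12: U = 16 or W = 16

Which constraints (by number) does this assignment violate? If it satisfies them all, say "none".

C1: 19 = 4×4 + 3, so 4 does not divide 19  false
C2: U + P = 16 + 7 = 23  true
C3: U + P = 23; 23 mod 5 = 3  true
C4: values 1 < 21 < 28  true
C5: U + S = 16 + 2 = 18  true
C6: P + R = 8; 8 mod 4 = 0  true
C7: U − V = 16 − 4 = 12, not 10  false
C8: Q = 21, V = 4; 21 ≥ 4  true
C9: U² + R² = 16² + 1² = 256 + 1 = 257  true
C10: W = 19 is odd  false
C11: T² + W² = 28² + 19² = 784 + 361 = 1145  true
C12: U = 16 = 16 (first disjunct)  true

Constraints 1, 7, 10 do not hold.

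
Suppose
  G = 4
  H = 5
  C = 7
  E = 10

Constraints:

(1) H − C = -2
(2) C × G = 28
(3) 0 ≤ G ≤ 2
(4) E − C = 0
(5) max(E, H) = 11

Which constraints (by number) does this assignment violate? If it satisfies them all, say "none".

(1) H − C = 5 − 7 = -2 — OK.
(2) C × G = 7 × 4 = 28 — OK.
(3) G = 4 is outside [0, 2] — violated.
(4) E − C = 10 − 7 = 3, not 0 — violated.
(5) max(10, 5) = 10, not 11 — violated.

Constraints 3, 4, and 5 do not hold.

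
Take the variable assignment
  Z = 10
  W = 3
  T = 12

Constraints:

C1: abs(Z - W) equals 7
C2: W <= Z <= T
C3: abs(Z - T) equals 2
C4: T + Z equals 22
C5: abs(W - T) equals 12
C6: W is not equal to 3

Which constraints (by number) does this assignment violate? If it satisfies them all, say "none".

Constraints 5 and 6 do not hold.

C1: abs(10 - 3) = 7 — OK.
C2: values 3 <= 10 <= 12 — OK.
C3: abs(10 - 12) = 2 — OK.
C4: T + Z = 12 + 10 = 22 — OK.
C5: abs(3 - 12) = 9, not 12 — violated.
C6: W = 3, but 3 is required to differ — violated.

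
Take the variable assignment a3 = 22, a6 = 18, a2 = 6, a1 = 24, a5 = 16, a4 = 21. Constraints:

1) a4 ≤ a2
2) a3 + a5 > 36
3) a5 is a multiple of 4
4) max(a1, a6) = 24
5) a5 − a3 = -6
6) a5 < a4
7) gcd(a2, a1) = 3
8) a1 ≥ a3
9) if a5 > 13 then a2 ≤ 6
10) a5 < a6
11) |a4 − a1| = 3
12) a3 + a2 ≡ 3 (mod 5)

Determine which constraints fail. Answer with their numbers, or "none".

The assignment fails constraints 1 and 7.

1) a4 = 21, a2 = 6; 21 > 6 (want ≤)  ✗
2) a3 + a5 = 22 + 16 = 38; 38 > 36  ✓
3) 16 / 4 = 4, so 4 divides 16  ✓
4) max(24, 18) = 24  ✓
5) a5 − a3 = 16 − 22 = -6  ✓
6) a5 = 16, a4 = 21; 16 < 21  ✓
7) gcd(6, 24) = 6, not 3  ✗
8) a1 = 24, a3 = 22; 24 ≥ 22  ✓
9) a5 = 16 > 13, so we need a2 ≤ 6; a2 = 6 ≤ 6  ✓
10) a5 = 16, a6 = 18; 16 < 18  ✓
11) |21 − 24| = 3  ✓
12) a3 + a2 = 28; 28 mod 5 = 3  ✓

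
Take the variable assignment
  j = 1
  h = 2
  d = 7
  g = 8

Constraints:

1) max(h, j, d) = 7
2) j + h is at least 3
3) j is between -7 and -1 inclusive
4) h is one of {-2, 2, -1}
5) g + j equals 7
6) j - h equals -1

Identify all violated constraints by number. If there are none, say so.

1) max(2, 1, 7) = 7  ✓
2) j + h = 1 + 2 = 3; 3 ≥ 3  ✓
3) j = 1 is outside [-7, -1]  ✗
4) h = 2 is in {-2, 2, -1}  ✓
5) g + j = 8 + 1 = 9, not 7  ✗
6) j - h = 1 - 2 = -1  ✓

Constraints 3 and 5 are violated.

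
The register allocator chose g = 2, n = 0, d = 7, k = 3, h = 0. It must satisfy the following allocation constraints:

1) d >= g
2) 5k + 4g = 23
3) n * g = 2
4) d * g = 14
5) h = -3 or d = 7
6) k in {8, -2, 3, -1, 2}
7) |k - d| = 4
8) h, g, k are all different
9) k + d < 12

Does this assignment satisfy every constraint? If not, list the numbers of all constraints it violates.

Constraint 3 is violated.

1) d = 7, g = 2; 7 ≥ 2  holds
2) 5k + 4g = 5(3) + 4(2) = 23  holds
3) n * g = 0 * 2 = 0, not 2  fails
4) d * g = 7 * 2 = 14  holds
5) h = 0 ≠ -3, but d = 7 = 7 (second disjunct)  holds
6) k = 3 is in {8, -2, 3, -1, 2}  holds
7) |3 - 7| = 4  holds
8) values 0, 2, 3 are pairwise distinct  holds
9) k + d = 3 + 7 = 10; 10 < 12  holds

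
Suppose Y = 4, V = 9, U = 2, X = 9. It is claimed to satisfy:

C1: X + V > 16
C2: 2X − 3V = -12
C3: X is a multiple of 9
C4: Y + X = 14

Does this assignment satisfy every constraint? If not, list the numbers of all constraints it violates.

Constraints 2, 4 are violated.

C1: X + V = 9 + 9 = 18; 18 > 16 — holds.
C2: 2X − 3V = 2(9) − 3(9) = -9, not -12 — does not hold.
C3: 9 / 9 = 1, so 9 divides 9 — holds.
C4: Y + X = 4 + 9 = 13, not 14 — does not hold.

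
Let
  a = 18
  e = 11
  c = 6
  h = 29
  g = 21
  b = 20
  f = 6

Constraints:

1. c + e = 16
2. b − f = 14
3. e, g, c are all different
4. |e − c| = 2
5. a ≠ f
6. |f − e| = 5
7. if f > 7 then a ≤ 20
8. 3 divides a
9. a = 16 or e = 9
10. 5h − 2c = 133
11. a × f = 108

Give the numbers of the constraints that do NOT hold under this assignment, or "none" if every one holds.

Constraints 1, 4, and 9 do not hold.

1. c + e = 6 + 11 = 17, not 16 — violated.
2. b − f = 20 − 6 = 14 — OK.
3. values 11, 21, 6 are pairwise distinct — OK.
4. |11 − 6| = 5, not 2 — violated.
5. a = 18, f = 6; distinct — OK.
6. |6 − 11| = 5 — OK.
7. f = 6, not > 7; antecedent false, conditional vacuously true — OK.
8. 18 / 3 = 6, so 3 divides 18 — OK.
9. a = 18 ≠ 16 and e = 11 ≠ 9; both disjuncts false — violated.
10. 5h − 2c = 5(29) − 2(6) = 133 — OK.
11. a × f = 18 × 6 = 108 — OK.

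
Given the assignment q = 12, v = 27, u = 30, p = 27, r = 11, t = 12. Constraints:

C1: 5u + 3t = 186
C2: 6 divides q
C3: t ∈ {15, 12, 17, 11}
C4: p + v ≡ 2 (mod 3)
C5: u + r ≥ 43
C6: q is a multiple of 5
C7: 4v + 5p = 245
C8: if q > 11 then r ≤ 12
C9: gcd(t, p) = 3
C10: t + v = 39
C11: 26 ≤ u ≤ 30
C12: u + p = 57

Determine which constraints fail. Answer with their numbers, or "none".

Constraints 4, 5, 6, and 7 do not hold.

C1: 5u + 3t = 5(30) + 3(12) = 186  yes
C2: 12 / 6 = 2, so 6 divides 12  yes
C3: t = 12 is in {15, 12, 17, 11}  yes
C4: p + v = 54; 54 mod 3 = 0, not 2  no
C5: u + r = 30 + 11 = 41; 41 < 43, bound 43 not met  no
C6: 12 = 5×2 + 2, so 5 does not divide 12  no
C7: 4v + 5p = 4(27) + 5(27) = 243, not 245  no
C8: q = 12 > 11, so we need r ≤ 12; r = 11 ≤ 12  yes
C9: gcd(12, 27) = 3  yes
C10: t + v = 12 + 27 = 39  yes
C11: u = 30 lies in [26, 30]  yes
C12: u + p = 30 + 27 = 57  yes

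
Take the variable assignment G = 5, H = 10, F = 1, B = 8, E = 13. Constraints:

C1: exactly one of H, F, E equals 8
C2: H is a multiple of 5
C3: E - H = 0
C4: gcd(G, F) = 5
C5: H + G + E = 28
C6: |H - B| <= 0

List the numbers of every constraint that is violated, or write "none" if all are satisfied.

C1: H=10, F=1, E=13; 0 of them equal 8, not exactly one — fails.
C2: 10 / 5 = 2, so 5 divides 10 — holds.
C3: E - H = 13 - 10 = 3, not 0 — fails.
C4: gcd(5, 1) = 1, not 5 — fails.
C5: H + G + E = 10 + 5 + 13 = 28 — holds.
C6: |10 - 8| = 2; 2 > 0, exceeds bound 0 — fails.

No — constraints 1, 3, 4, and 6 are not satisfied.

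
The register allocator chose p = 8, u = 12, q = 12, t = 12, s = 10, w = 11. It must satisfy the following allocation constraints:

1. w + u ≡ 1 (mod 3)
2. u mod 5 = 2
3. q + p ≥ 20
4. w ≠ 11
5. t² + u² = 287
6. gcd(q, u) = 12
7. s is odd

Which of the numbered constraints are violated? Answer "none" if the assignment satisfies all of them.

1. w + u = 23; 23 mod 3 = 2, not 1  ✗
2. 12 mod 5 = 2  ✓
3. q + p = 12 + 8 = 20; 20 ≥ 20  ✓
4. w = 11, but 11 is required to differ  ✗
5. t² + u² = 12² + 12² = 144 + 144 = 288, not 287  ✗
6. gcd(12, 12) = 12  ✓
7. s = 10 is even  ✗

No — constraints 1, 4, 5, 7 are not satisfied.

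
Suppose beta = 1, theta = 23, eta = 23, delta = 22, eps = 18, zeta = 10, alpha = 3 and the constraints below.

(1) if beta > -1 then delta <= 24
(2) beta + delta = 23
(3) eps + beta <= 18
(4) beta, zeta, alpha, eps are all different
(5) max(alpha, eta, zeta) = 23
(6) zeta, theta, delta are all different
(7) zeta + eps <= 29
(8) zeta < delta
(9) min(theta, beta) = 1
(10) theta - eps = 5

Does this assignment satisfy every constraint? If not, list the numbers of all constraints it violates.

(1) beta = 1 > -1, so we need delta ≤ 24; delta = 22 ≤ 24  ✔
(2) beta + delta = 1 + 22 = 23  ✔
(3) eps + beta = 18 + 1 = 19; 19 > 18, bound 18 not met  ✘
(4) values 1, 10, 3, 18 are pairwise distinct  ✔
(5) max(3, 23, 10) = 23  ✔
(6) values 10, 23, 22 are pairwise distinct  ✔
(7) zeta + eps = 10 + 18 = 28; 28 ≤ 29  ✔
(8) zeta = 10, delta = 22; 10 < 22  ✔
(9) min(23, 1) = 1  ✔
(10) theta - eps = 23 - 18 = 5  ✔

Constraint 3 does not hold.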